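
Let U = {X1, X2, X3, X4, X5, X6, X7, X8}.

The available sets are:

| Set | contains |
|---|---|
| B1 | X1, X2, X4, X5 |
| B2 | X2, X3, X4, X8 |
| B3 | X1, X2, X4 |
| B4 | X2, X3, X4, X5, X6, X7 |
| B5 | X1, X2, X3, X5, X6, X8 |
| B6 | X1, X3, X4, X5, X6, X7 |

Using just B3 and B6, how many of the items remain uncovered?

1

Union of B3, B6 = {X1, X2, X3, X4, X5, X6, X7}.
Not covered: X8 — 1 item.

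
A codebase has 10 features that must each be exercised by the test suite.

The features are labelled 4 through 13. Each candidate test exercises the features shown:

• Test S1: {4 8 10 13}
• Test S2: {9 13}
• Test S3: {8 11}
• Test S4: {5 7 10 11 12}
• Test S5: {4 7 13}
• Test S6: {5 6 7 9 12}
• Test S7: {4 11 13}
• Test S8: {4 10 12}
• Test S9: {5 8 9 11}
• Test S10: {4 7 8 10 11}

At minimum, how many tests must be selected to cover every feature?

3

S5 and S6 and S10 together: S5 ∪ S6 ∪ S10 = {4, 5, 6, 7, 8, 9, 10, 11, 12, 13} — every feature is covered.
Only S6 contains 6, so S6 is forced; the remaining 5 features need at least 2 more tests (each remaining test adds at most 4) — so at least 3 tests are needed, and 3 is optimal.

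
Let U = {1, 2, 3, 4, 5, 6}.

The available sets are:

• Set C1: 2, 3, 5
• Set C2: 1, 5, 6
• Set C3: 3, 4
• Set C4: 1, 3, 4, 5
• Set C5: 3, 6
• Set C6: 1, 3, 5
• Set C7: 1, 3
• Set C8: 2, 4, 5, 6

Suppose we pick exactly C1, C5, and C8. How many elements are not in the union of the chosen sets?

Union of C1, C5, C8 = {2, 3, 4, 5, 6}.
Not covered: 1 — 1 element.

1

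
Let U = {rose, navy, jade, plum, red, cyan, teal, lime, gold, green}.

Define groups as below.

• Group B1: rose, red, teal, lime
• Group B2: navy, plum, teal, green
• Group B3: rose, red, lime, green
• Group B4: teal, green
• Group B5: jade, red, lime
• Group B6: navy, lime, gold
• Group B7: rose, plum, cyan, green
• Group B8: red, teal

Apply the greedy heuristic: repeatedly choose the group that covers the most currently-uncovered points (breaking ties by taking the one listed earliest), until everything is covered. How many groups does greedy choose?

5

Greedy: pick B1 (covers 4 new) → pick B2 (covers 3 new) → pick B5 (covers 1 new) → pick B6 (covers 1 new) → pick B7 (covers 1 new). Total picks: 5.
(The true minimum cover uses only 4 groups, so greedy is not optimal here.)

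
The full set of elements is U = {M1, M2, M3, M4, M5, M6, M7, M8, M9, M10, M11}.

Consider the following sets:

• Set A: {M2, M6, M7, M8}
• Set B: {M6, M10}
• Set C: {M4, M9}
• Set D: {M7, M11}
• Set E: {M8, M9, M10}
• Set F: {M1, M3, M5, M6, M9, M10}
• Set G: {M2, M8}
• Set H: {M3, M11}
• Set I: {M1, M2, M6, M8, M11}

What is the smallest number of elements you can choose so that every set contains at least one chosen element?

T = {M2, M6, M9, M11} meets every set (each contains at least one member of T), and |T| = 4.
The sets B, C, G, H are pairwise disjoint, so any hitting set needs a separate element for each — at least 4. Hence 4 is optimal.

4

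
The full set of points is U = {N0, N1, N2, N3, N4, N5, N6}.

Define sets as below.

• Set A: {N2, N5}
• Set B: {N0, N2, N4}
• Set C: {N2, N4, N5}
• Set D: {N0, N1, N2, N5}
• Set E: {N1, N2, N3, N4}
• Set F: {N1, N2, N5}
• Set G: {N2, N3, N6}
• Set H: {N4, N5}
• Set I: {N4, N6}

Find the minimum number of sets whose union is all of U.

C and D and G together: C ∪ D ∪ G = {N0, N1, N2, N3, N4, N5, N6} — every point is covered.
No 2 of the 9 sets cover everything (all 36 combinations miss at least one point), so 3 is optimal.

3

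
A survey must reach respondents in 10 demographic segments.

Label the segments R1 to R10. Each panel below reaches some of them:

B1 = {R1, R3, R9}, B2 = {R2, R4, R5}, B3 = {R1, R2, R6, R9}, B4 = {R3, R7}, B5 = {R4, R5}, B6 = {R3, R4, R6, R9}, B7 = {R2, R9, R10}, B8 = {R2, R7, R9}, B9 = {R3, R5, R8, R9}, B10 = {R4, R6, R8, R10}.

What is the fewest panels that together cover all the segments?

Take {B1, B2, B8, B10}. Their union is {R1, R2, R3, R4, R5, R6, R7, R8, R9, R10}, which is all 10 segments.
No 3 of the 10 panels cover everything (all 120 combinations miss at least one segment), so 4 is optimal.

4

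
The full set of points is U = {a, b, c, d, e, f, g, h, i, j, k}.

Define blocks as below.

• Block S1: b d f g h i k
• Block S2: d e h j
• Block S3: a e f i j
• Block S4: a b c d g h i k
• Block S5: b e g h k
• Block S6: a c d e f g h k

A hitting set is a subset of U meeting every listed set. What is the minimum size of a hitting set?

2

The 2 points {d, e} hit every block.
No single point lies in every block, so at least 2 are needed and 2 is optimal.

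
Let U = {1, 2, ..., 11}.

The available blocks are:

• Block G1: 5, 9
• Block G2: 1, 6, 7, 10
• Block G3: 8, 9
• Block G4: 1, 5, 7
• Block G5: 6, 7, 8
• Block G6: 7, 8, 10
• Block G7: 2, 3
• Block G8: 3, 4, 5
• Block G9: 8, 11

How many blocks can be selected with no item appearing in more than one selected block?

4

G1, G2, G7, G9 are pairwise disjoint (G1={5,9}; G2={1,6,7,10}; G7={2,3}; G9={8,11}).
Every remaining block overlaps one of these, and no 5 of the listed blocks are pairwise disjoint, so 4 is the maximum.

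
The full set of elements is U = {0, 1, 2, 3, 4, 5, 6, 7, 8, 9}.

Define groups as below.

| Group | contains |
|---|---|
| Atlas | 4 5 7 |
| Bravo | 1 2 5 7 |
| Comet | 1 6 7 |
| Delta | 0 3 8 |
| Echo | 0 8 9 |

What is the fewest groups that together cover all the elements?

Atlas, Bravo, Comet, Delta, and Echo cover everything between them: the union {0, 1, 2, 3, 4, 5, 6, 7, 8, 9} is all of U.
No 4 of the 5 groups cover everything (all 5 combinations miss at least one element), so 5 is optimal.

5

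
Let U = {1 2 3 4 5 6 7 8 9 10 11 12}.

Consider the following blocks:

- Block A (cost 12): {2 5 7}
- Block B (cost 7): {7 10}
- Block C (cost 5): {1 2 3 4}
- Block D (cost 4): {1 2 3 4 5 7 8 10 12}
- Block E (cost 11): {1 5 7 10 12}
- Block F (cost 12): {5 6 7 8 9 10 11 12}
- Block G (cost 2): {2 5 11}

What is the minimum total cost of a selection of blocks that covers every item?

D, F together cover every item (D ∪ F = {1, 2, 3, 4, 5, 6, 7, 8, 9, 10, 11, 12}); total cost 4 + 12 = 16.
The greedy pick D, G, F costs 18; no covering selection beats 16.

16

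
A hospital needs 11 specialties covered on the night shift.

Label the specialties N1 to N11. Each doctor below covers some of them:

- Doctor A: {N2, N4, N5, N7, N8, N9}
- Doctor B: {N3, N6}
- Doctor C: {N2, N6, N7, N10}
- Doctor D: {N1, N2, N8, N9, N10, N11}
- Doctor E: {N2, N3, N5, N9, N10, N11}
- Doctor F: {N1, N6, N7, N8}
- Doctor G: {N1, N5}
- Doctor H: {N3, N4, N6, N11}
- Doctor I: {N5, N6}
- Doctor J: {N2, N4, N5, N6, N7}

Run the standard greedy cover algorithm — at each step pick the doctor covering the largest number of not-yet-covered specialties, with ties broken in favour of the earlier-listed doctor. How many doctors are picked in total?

Greedy: pick A (covers 6 new) → pick D (covers 3 new) → pick B (covers 2 new). Total picks: 3.

3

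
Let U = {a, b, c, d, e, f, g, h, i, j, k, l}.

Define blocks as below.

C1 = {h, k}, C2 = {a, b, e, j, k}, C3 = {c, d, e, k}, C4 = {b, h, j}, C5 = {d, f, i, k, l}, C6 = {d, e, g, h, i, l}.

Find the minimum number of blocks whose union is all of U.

4

C2 and C3 and C5 and C6 together: C2 ∪ C3 ∪ C5 ∪ C6 = {a, b, c, d, e, f, g, h, i, j, k, l} — every element is covered.
No 3 of the 6 blocks cover everything (all 20 combinations miss at least one element), so 4 is optimal.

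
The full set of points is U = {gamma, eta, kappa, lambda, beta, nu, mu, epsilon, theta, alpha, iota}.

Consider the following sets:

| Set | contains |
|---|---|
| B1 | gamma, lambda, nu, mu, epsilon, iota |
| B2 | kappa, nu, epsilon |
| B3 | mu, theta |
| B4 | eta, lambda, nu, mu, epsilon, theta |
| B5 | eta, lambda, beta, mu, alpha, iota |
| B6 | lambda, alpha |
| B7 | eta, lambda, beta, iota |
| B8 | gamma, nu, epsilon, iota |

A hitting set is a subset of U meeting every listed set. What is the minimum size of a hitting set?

3

Take H = {lambda, nu, theta}. Each listed set contains at least one of these, so H is a hitting set of size 3.
The sets B3, B6, B8 are pairwise disjoint, so any hitting set needs a separate point for each — at least 3. Hence 3 is optimal.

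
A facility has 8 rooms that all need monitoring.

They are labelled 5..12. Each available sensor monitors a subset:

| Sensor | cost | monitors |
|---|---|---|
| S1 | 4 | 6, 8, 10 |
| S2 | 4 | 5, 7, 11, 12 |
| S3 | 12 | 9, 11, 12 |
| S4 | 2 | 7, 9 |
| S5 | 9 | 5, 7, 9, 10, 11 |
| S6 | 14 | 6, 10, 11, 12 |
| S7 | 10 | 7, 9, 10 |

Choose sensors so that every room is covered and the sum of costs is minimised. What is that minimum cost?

S1, S2, S4 together cover every room (S1 ∪ S2 ∪ S4 = {5, 6, 7, 8, 9, 10, 11, 12}); total cost 4 + 4 + 2 = 10.
No covering selection has total cost below 10.

10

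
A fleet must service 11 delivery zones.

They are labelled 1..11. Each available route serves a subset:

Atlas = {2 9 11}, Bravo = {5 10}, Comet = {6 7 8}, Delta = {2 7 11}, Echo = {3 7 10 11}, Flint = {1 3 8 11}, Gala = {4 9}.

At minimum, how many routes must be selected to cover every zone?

5

Take {Atlas, Bravo, Comet, Flint, Gala}. Their union is {1, 2, 3, 4, 5, 6, 7, 8, 9, 10, 11}, which is all 11 zones.
Only Flint contains 1, so Flint is forced; the remaining 7 zones need at least 4 more routes (each remaining route adds at most 2) — so at least 5 routes are needed, and 5 is optimal.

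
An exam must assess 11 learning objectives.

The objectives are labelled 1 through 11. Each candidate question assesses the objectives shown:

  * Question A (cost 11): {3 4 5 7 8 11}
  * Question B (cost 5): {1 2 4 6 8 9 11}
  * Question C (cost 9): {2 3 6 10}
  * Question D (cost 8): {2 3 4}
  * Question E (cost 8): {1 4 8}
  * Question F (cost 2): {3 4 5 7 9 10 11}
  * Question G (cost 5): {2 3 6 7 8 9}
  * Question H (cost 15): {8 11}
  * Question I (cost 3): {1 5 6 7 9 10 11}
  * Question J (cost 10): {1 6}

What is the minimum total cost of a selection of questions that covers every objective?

B, F together cover every objective (B ∪ F = {1, 2, 3, 4, 5, 6, 7, 8, 9, 10, 11}); total cost 5 + 2 = 7.
No covering selection has total cost below 7.

7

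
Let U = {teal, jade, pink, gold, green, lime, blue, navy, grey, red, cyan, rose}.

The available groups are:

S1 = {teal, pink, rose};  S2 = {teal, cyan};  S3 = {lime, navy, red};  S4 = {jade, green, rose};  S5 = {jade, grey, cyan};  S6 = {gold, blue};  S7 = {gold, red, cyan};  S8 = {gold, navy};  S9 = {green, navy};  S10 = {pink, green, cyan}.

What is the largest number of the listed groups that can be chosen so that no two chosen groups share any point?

S2, S3, S4, S6 are pairwise disjoint (S2={teal,cyan}; S3={lime,navy,red}; S4={jade,green,rose}; S6={gold,blue}).
Every remaining group overlaps one of these, and no 5 of the listed groups are pairwise disjoint, so 4 is the maximum.

4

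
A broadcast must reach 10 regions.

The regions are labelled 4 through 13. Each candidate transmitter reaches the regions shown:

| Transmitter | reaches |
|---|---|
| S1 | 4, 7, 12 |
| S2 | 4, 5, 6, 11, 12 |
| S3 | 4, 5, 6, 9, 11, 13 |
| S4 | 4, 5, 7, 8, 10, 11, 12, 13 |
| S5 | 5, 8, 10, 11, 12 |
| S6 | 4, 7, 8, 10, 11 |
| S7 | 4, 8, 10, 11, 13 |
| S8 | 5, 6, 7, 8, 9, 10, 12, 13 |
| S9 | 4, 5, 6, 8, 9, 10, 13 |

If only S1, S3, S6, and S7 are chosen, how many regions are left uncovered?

0

Union of S1, S3, S6, S7 = {4, 5, 6, 7, 8, 9, 10, 11, 12, 13} — that's every region, so 0 are uncovered.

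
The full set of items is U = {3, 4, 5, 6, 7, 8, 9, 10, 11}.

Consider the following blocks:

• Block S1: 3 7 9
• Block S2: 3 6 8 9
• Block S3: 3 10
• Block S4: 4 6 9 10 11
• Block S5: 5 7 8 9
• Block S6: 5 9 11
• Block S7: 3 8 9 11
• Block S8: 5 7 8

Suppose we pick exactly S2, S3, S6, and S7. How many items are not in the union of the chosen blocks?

2

Union of S2, S3, S6, S7 = {3, 5, 6, 8, 9, 10, 11}.
Not covered: 4, 7 — 2 items.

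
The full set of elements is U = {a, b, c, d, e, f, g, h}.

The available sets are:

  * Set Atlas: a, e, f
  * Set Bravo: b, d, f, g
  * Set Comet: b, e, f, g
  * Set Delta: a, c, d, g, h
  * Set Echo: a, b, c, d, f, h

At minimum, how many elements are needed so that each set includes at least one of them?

The 2 elements {a, b} hit every set.
No single element lies in every set, so at least 2 are needed and 2 is optimal.

2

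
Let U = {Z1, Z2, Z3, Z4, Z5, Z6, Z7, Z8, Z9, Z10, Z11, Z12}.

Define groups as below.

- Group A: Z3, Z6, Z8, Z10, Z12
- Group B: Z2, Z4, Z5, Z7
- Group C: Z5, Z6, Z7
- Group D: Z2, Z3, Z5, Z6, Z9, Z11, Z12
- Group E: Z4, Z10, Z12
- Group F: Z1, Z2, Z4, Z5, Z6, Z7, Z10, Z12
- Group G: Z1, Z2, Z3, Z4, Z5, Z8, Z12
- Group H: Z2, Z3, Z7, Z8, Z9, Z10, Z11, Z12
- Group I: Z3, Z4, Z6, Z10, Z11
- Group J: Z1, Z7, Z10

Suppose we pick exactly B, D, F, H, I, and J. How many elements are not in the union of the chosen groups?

Union of B, D, F, H, I, J = {Z1, Z2, Z3, Z4, Z5, Z6, Z7, Z8, Z9, Z10, Z11, Z12} — that's every element, so 0 are uncovered.

0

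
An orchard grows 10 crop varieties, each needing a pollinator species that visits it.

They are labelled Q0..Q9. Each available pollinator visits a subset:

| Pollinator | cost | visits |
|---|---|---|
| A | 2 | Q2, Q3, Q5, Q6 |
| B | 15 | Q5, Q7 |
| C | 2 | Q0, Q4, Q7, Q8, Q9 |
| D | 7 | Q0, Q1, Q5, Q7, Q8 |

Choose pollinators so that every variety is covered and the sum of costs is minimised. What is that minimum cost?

11

A, C, D together cover every variety (A ∪ C ∪ D = {Q0, Q1, Q2, Q3, Q4, Q5, Q6, Q7, Q8, Q9}); total cost 2 + 2 + 7 = 11.
No covering selection has total cost below 11.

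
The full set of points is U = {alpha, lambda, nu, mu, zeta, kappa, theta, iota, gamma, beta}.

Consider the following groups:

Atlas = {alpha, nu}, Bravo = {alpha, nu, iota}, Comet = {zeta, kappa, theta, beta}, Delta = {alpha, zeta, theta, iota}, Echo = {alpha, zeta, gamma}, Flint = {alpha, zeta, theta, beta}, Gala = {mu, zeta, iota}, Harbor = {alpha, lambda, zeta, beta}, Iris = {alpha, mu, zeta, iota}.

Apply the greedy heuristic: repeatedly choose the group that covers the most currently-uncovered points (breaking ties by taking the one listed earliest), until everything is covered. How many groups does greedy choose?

Greedy: pick Comet (covers 4 new) → pick Bravo (covers 3 new) → pick Echo (covers 1 new) → pick Gala (covers 1 new) → pick Harbor (covers 1 new). Total picks: 5.

5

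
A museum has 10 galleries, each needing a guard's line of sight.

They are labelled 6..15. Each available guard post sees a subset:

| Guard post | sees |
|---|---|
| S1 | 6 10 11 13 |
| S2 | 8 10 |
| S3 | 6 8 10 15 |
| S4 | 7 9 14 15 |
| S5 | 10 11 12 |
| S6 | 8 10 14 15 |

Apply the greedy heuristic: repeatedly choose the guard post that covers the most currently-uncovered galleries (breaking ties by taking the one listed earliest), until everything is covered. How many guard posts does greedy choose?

4

Greedy: pick S1 (covers 4 new) → pick S4 (covers 4 new) → pick S2 (covers 1 new) → pick S5 (covers 1 new). Total picks: 4.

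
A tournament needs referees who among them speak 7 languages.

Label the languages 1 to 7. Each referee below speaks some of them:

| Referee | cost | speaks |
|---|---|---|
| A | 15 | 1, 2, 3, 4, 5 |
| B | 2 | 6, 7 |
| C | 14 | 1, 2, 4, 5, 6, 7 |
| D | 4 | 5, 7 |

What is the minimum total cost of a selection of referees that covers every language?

A, B together cover every language (A ∪ B = {1, 2, 3, 4, 5, 6, 7}); total cost 15 + 2 = 17.
No covering selection has total cost below 17.

17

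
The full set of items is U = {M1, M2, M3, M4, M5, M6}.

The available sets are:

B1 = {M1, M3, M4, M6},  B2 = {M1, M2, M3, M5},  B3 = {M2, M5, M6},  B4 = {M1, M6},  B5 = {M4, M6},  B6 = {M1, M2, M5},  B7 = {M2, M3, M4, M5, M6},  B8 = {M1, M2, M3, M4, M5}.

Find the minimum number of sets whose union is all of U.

Take {B1, B2}. Their union is {M1, M2, M3, M4, M5, M6}, which is all 6 items.
No single set has all 6 items (the largest, B7, has 5), so 2 is optimal.

2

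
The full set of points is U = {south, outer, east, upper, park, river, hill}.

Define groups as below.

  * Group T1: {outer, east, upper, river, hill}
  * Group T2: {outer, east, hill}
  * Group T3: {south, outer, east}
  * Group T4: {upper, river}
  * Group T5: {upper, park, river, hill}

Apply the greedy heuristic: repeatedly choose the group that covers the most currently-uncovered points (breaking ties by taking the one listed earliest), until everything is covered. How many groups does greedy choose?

3

Greedy: pick T1 (covers 5 new) → pick T3 (covers 1 new) → pick T5 (covers 1 new). Total picks: 3.
(The true minimum cover uses only 2 groups, so greedy is not optimal here.)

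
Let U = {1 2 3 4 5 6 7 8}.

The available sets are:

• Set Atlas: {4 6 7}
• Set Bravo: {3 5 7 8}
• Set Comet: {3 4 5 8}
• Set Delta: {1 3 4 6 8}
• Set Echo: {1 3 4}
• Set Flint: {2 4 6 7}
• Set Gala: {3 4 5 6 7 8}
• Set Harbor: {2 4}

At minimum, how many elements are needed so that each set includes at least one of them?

2

Take H = {4, 7}. Each listed set contains at least one of these, so H is a hitting set of size 2.
The sets Bravo, Harbor are pairwise disjoint, so any hitting set needs a separate element for each — at least 2. Hence 2 is optimal.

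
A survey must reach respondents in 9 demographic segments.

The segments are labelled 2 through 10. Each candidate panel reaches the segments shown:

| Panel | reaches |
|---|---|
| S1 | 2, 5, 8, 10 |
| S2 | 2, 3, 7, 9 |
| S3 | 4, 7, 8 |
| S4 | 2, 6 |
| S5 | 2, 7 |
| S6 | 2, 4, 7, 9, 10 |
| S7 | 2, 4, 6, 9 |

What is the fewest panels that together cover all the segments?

3

Take {S1, S2, S7}. Their union is {2, 3, 4, 5, 6, 7, 8, 9, 10}, which is all 9 segments.
Only S2 contains 3, so S2 is forced; the remaining 5 segments need at least 2 more panels (each remaining panel adds at most 3) — so at least 3 panels are needed, and 3 is optimal.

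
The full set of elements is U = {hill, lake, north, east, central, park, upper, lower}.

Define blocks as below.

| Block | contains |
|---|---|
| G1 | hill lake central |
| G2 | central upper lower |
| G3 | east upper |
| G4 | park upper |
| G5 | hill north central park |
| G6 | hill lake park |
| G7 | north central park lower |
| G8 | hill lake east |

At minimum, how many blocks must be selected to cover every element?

G2 and G5 and G8 together: G2 ∪ G5 ∪ G8 = {hill, lake, north, east, central, park, upper, lower} — every element is covered.
No 2 of the 8 blocks cover everything (all 28 combinations miss at least one element), so 3 is optimal.

3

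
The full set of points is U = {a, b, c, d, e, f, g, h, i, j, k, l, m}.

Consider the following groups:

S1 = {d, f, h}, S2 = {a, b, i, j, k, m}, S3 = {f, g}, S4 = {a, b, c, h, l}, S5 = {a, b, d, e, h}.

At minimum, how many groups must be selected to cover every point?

S2 and S3 and S4 and S5 together: S2 ∪ S3 ∪ S4 ∪ S5 = {a, b, c, d, e, f, g, h, i, j, k, l, m} — every point is covered.
Only S2 contains i, so S2 is forced; the remaining 7 points need at least 3 more groups (each remaining group adds at most 3) — so at least 4 groups are needed, and 4 is optimal.

4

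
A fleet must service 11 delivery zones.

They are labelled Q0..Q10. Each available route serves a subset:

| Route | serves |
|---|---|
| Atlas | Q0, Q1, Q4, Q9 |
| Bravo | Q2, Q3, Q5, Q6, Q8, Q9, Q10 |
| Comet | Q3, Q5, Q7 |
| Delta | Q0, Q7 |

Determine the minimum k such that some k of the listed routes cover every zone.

Atlas and Bravo and Comet together: Atlas ∪ Bravo ∪ Comet = {Q0, Q1, Q2, Q3, Q4, Q5, Q6, Q7, Q8, Q9, Q10} — every zone is covered.
Only Atlas contains Q1, so Atlas is forced; the remaining 7 zones need at least 2 more routes (each remaining route adds at most 6) — so at least 3 routes are needed, and 3 is optimal.

3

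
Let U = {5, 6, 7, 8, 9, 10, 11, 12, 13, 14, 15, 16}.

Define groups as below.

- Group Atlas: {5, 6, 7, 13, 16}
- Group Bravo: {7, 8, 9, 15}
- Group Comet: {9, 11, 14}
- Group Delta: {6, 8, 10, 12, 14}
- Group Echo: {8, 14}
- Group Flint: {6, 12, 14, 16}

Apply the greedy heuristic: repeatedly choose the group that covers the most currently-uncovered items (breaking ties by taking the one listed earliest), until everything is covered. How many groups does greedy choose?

4

Greedy: pick Atlas (covers 5 new) → pick Delta (covers 4 new) → pick Bravo (covers 2 new) → pick Comet (covers 1 new). Total picks: 4.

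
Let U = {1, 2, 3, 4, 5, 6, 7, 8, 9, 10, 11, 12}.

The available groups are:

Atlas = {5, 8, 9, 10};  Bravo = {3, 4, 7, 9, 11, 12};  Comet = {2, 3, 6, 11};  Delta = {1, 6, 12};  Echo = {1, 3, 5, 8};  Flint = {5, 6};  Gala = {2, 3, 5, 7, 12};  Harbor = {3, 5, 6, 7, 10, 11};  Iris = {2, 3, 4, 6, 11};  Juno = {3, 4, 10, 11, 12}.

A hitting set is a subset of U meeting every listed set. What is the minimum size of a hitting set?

3

The 3 elements {5, 6, 12} hit every group.
No choice of 2 elements meets every group, so 3 is the minimum.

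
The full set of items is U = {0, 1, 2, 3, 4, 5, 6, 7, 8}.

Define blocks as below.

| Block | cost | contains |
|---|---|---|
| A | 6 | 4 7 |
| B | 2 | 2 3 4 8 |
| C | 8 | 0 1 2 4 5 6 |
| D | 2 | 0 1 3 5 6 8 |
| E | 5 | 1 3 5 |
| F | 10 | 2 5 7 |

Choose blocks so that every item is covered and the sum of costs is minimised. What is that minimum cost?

10

A, B, D together cover every item (A ∪ B ∪ D = {0, 1, 2, 3, 4, 5, 6, 7, 8}); total cost 6 + 2 + 2 = 10.
No covering selection has total cost below 10.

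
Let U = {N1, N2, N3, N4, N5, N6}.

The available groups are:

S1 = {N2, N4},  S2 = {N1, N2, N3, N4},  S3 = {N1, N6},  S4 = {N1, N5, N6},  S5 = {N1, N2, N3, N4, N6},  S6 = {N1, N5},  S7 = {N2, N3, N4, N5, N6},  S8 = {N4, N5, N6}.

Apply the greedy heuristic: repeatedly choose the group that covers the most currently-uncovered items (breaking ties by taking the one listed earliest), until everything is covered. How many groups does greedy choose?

Greedy: pick S5 (covers 5 new) → pick S4 (covers 1 new). Total picks: 2.

2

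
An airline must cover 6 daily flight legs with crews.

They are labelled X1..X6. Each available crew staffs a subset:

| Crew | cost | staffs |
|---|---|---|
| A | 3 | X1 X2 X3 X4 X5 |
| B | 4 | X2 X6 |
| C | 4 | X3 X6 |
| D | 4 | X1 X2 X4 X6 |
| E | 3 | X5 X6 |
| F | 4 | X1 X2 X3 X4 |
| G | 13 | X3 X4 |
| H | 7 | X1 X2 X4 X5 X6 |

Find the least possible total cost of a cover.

6

A, E together cover every leg (A ∪ E = {X1, X2, X3, X4, X5, X6}); total cost 3 + 3 = 6.
No covering selection has total cost below 6.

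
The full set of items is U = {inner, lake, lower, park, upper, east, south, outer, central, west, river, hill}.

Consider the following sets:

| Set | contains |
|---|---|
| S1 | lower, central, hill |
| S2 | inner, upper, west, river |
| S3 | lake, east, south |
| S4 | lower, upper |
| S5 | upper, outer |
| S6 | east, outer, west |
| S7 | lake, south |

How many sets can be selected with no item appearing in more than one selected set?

3

S1, S3, S5 are pairwise disjoint (S1={lower,central,hill}; S3={lake,east,south}; S5={upper,outer}).
Every remaining set overlaps one of these, and no 4 of the listed sets are pairwise disjoint, so 3 is the maximum.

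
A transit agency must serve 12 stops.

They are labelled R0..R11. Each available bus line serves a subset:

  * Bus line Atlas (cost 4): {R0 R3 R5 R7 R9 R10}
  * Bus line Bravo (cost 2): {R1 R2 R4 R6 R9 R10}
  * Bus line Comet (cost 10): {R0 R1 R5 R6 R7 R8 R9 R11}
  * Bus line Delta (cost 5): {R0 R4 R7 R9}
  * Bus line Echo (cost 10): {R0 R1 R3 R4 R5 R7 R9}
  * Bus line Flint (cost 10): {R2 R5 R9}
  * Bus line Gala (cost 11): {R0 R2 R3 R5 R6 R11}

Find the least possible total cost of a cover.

16

Atlas, Bravo, Comet together cover every stop (Atlas ∪ Bravo ∪ Comet = {R0, R1, R2, R3, R4, R5, R6, R7, R8, R9, R10, R11}); total cost 4 + 2 + 10 = 16.
No covering selection has total cost below 16.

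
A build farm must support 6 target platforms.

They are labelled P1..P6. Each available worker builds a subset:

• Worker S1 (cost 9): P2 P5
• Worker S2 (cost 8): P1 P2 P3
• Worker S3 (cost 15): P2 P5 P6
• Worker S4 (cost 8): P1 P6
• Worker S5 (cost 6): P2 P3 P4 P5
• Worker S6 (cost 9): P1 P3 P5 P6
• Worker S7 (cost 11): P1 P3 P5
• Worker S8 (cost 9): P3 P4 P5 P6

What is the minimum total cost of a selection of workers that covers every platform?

14

S4, S5 together cover every platform (S4 ∪ S5 = {P1, P2, P3, P4, P5, P6}); total cost 8 + 6 = 14.
No covering selection has total cost below 14.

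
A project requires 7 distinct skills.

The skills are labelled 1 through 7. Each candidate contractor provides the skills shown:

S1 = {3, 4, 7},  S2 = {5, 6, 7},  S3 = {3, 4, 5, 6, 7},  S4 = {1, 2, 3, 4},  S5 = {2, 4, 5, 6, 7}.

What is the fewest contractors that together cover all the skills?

2

Take {S3, S4}. Their union is {1, 2, 3, 4, 5, 6, 7}, which is all 7 skills.
No single contractor has all 7 skills (the largest, S3, has 5), so 2 is optimal.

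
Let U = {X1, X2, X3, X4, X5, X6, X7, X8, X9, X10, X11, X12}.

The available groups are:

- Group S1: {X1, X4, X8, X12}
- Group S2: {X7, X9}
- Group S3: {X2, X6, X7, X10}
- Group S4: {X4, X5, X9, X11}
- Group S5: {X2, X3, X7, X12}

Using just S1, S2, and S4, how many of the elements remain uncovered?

4

Union of S1, S2, S4 = {X1, X4, X5, X7, X8, X9, X11, X12}.
Not covered: X2, X3, X6, X10 — 4 elements.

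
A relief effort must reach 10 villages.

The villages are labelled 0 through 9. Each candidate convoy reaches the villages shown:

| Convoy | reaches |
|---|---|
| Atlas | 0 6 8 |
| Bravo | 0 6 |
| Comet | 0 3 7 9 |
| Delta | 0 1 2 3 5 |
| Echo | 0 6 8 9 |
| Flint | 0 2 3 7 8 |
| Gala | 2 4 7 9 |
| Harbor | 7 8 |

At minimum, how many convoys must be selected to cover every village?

Take {Delta, Echo, Gala}. Their union is {0, 1, 2, 3, 4, 5, 6, 7, 8, 9}, which is all 10 villages.
Only Delta contains 1, so Delta is forced; the remaining 5 villages need at least 2 more convoys (each remaining convoy adds at most 3) — so at least 3 convoys are needed, and 3 is optimal.

3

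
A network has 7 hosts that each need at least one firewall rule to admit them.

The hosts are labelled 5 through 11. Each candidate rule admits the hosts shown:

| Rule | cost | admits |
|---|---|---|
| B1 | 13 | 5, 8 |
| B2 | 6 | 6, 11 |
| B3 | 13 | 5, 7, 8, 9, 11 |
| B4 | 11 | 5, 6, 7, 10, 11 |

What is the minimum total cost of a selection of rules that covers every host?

24

B3, B4 together cover every host (B3 ∪ B4 = {5, 6, 7, 8, 9, 10, 11}); total cost 13 + 11 = 24.
No covering selection has total cost below 24.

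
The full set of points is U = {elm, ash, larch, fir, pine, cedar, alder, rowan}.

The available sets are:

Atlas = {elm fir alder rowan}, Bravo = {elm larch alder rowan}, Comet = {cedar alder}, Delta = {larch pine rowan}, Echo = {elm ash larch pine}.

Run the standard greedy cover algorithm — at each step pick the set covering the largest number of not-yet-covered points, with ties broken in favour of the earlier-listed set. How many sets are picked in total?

3

Greedy: pick Atlas (covers 4 new) → pick Echo (covers 3 new) → pick Comet (covers 1 new). Total picks: 3.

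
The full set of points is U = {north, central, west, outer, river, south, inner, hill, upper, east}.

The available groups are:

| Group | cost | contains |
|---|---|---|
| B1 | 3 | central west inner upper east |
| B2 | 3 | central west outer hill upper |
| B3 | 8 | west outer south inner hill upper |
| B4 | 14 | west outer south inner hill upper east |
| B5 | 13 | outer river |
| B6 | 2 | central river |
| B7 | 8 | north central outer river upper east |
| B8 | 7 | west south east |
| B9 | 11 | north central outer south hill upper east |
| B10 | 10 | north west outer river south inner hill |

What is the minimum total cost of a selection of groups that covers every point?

B1, B10 together cover every point (B1 ∪ B10 = {north, central, west, outer, river, south, inner, hill, upper, east}); total cost 3 + 10 = 13.
The greedy pick B1, B2, B6, B10 costs 18; no covering selection beats 13.

13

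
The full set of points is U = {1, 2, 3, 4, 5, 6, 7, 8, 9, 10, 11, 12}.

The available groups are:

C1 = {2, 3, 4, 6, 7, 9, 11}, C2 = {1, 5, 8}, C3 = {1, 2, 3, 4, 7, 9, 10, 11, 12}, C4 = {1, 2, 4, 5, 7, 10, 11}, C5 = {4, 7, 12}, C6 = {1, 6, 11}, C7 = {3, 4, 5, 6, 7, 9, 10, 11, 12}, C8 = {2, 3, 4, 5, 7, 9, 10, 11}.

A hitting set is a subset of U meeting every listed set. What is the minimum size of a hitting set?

2

H = {1, 7} meets every group (each contains at least one member of H), and |H| = 2.
The groups C1, C2 are pairwise disjoint, so any hitting set needs a separate point for each — at least 2. Hence 2 is optimal.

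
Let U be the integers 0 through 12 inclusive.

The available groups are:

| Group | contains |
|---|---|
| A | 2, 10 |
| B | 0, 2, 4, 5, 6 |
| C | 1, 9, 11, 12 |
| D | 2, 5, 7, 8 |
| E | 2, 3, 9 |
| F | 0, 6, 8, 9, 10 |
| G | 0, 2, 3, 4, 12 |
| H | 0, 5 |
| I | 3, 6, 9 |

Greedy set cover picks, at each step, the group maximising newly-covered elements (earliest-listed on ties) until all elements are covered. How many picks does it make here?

Greedy: pick B (covers 5 new) → pick C (covers 4 new) → pick D (covers 2 new) → pick A (covers 1 new) → pick E (covers 1 new). Total picks: 5.
(The true minimum cover uses only 4 groups, so greedy is not optimal here.)

5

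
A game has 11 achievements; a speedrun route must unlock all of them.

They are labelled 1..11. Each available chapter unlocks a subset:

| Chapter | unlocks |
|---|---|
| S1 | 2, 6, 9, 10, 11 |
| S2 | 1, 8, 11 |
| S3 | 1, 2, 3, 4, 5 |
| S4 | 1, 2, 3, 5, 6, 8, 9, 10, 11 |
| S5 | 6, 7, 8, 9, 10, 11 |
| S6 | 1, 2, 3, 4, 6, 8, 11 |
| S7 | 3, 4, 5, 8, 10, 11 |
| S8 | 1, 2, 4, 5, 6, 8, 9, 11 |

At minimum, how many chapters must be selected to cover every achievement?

Take {S3, S5}. Their union is {1, 2, 3, 4, 5, 6, 7, 8, 9, 10, 11}, which is all 11 achievements.
No single chapter has all 11 achievements (the largest, S4, has 9), so 2 is optimal.

2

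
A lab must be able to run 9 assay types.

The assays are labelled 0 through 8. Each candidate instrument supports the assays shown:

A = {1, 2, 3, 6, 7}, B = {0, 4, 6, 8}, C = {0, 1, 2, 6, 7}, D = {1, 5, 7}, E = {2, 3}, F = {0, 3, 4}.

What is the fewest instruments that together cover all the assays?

3

B and D and E together: B ∪ D ∪ E = {0, 1, 2, 3, 4, 5, 6, 7, 8} — every assay is covered.
Only D contains 5, so D is forced; the remaining 6 assays need at least 2 more instruments (each remaining instrument adds at most 4) — so at least 3 instruments are needed, and 3 is optimal.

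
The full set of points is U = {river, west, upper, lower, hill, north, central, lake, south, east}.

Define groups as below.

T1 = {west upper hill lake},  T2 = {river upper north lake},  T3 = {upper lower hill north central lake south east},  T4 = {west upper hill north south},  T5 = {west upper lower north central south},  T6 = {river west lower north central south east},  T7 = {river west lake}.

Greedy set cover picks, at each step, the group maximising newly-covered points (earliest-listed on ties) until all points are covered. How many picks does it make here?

Greedy: pick T3 (covers 8 new) → pick T6 (covers 2 new). Total picks: 2.

2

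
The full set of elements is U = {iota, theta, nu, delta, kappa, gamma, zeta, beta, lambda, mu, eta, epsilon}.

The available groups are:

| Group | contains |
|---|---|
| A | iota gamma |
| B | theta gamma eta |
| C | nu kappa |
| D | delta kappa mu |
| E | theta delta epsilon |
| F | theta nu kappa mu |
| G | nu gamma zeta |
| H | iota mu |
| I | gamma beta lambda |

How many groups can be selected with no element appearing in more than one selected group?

4

C, E, H, I are pairwise disjoint (C={nu,kappa}; E={theta,delta,epsilon}; H={iota,mu}; I={gamma,beta,lambda}).
Every remaining group overlaps one of these, and no 5 of the listed groups are pairwise disjoint, so 4 is the maximum.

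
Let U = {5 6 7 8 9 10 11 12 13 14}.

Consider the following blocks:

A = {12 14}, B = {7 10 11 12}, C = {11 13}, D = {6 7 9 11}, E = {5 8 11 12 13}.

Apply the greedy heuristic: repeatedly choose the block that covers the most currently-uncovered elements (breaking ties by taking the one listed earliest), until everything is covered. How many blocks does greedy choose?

Greedy: pick E (covers 5 new) → pick D (covers 3 new) → pick A (covers 1 new) → pick B (covers 1 new). Total picks: 4.

4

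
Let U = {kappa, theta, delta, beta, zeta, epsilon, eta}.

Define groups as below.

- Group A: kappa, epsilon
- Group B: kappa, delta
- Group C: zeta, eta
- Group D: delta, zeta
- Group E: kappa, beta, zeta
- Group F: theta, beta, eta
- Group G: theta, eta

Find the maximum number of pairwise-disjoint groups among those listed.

A, D, F are pairwise disjoint (A={kappa,epsilon}; D={delta,zeta}; F={theta,beta,eta}).
Every remaining group overlaps one of these, and no 4 of the listed groups are pairwise disjoint, so 3 is the maximum.

3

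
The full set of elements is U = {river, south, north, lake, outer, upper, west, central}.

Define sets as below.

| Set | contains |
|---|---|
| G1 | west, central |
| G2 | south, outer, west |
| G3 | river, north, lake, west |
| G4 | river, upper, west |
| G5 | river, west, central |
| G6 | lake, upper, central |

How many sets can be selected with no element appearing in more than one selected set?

2

G2, G6 are pairwise disjoint (G2={south,outer,west}; G6={lake,upper,central}).
Every remaining set overlaps one of these, and no 3 of the listed sets are pairwise disjoint, so 2 is the maximum.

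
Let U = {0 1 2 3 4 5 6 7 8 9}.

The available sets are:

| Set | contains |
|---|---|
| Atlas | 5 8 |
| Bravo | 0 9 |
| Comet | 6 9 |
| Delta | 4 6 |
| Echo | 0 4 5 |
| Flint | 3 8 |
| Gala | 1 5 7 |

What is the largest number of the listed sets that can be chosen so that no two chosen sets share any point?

4

Bravo, Delta, Flint, Gala are pairwise disjoint (Bravo={0,9}; Delta={4,6}; Flint={3,8}; Gala={1,5,7}).
Every remaining set overlaps one of these, and no 5 of the listed sets are pairwise disjoint, so 4 is the maximum.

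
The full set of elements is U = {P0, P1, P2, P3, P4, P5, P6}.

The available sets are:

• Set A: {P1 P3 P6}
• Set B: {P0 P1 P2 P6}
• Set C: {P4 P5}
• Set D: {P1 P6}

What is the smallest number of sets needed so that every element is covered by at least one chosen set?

3

A and B and C together: A ∪ B ∪ C = {P0, P1, P2, P3, P4, P5, P6} — every element is covered.
Only B contains P0, so B is forced; the remaining 3 elements need at least 2 more sets (each remaining set adds at most 2) — so at least 3 sets are needed, and 3 is optimal.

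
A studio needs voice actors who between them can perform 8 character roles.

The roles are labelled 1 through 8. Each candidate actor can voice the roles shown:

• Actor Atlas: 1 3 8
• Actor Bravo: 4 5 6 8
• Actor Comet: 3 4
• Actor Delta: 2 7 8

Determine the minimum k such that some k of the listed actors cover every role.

3

Take {Atlas, Bravo, Delta}. Their union is {1, 2, 3, 4, 5, 6, 7, 8}, which is all 8 roles.
Only Atlas contains 1, so Atlas is forced; the remaining 5 roles need at least 2 more actors (each remaining actor adds at most 3) — so at least 3 actors are needed, and 3 is optimal.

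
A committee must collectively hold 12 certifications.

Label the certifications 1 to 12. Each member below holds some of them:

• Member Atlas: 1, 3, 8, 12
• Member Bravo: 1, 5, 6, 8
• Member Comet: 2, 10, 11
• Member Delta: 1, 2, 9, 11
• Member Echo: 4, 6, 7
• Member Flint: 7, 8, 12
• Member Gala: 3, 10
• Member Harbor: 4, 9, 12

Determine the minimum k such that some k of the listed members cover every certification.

5

Take {Bravo, Delta, Echo, Gala, Harbor}. Their union is {1, 2, 3, 4, 5, 6, 7, 8, 9, 10, 11, 12}, which is all 12 certifications.
No 4 of the 8 members cover everything (all 70 combinations miss at least one certification), so 5 is optimal.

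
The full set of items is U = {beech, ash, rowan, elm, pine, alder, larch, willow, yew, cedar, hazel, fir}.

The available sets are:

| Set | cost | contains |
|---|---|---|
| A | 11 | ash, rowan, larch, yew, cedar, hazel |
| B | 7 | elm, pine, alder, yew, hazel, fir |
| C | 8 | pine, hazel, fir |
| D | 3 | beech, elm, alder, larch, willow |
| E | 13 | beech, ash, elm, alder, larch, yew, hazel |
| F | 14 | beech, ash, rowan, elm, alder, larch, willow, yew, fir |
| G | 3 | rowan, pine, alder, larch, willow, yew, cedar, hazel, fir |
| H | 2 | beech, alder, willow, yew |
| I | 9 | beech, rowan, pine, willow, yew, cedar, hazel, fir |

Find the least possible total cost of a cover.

16

E, G together cover every item (E ∪ G = {beech, ash, rowan, elm, pine, alder, larch, willow, yew, cedar, hazel, fir}); total cost 13 + 3 = 16.
The greedy pick G, D, A costs 17; no covering selection beats 16.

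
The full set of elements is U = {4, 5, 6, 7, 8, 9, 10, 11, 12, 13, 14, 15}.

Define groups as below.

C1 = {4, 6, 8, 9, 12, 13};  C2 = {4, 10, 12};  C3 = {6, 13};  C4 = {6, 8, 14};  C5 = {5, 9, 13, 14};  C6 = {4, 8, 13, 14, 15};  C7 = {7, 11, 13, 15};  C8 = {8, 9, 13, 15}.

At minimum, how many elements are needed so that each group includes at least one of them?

3

H = {6, 12, 13} meets every group (each contains at least one member of H), and |H| = 3.
The groups C2, C4, C7 are pairwise disjoint, so any hitting set needs a separate element for each — at least 3. Hence 3 is optimal.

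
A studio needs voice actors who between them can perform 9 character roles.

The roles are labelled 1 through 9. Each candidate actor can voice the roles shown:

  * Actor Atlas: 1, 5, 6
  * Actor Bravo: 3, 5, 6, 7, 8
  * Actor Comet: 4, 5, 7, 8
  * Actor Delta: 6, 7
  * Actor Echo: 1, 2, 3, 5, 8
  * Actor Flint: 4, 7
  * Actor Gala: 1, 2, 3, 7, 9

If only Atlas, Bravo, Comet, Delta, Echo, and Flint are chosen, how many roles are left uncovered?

1

Union of Atlas, Bravo, Comet, Delta, Echo, Flint = {1, 2, 3, 4, 5, 6, 7, 8}.
Not covered: 9 — 1 role.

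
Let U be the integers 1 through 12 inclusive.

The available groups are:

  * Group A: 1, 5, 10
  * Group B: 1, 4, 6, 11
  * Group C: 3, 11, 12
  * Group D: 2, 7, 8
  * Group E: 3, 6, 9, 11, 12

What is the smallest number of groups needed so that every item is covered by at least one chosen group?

A and B and D and E together: A ∪ B ∪ D ∪ E = {1, 2, 3, 4, 5, 6, 7, 8, 9, 10, 11, 12} — every item is covered.
Only B contains 4, so B is forced; the remaining 8 items need at least 3 more groups (each remaining group adds at most 3) — so at least 4 groups are needed, and 4 is optimal.

4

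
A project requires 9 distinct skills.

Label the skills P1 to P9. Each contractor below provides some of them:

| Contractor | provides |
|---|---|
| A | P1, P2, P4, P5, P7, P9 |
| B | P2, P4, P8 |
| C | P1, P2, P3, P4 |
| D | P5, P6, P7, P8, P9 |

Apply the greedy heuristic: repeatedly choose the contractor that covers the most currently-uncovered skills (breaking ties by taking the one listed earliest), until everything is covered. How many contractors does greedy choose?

Greedy: pick A (covers 6 new) → pick D (covers 2 new) → pick C (covers 1 new). Total picks: 3.
(The true minimum cover uses only 2 contractors, so greedy is not optimal here.)

3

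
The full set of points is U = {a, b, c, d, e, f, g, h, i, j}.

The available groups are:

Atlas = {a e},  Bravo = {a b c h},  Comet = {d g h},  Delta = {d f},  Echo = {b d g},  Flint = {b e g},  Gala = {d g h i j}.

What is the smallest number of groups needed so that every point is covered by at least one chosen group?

4

Bravo and Delta and Flint and Gala together: Bravo ∪ Delta ∪ Flint ∪ Gala = {a, b, c, d, e, f, g, h, i, j} — every point is covered.
No 3 of the 7 groups cover everything (all 35 combinations miss at least one point), so 4 is optimal.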